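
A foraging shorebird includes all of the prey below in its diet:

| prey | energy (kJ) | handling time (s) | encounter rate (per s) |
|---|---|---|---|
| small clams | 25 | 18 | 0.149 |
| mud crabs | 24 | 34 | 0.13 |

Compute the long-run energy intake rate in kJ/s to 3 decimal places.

0.845 kJ/s

R = (0.149×25 + 0.13×24) / (1 + 0.149×18 + 0.13×34) = 6.845/8.102 = 0.8449 kJ/s.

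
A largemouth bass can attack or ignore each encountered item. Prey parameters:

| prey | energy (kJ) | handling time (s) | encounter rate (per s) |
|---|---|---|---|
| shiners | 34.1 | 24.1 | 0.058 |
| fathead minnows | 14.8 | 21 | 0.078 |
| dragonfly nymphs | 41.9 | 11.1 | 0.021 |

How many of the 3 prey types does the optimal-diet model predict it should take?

Rank by E/h (kJ/s): dragonfly nymphs 3.77, shiners 1.41, fathead minnows 0.705. Include each in turn until the next type's E/h falls below the running intake rate.
Rate on top 1: 0.7136. shiners: 1.41 > 0.7136 → include.
Rate on top 2: 1.086. fathead minnows: 0.705 < 1.086 → exclude; stop.
Optimal diet: dragonfly nymphs, shiners — 2 of 3 types.

2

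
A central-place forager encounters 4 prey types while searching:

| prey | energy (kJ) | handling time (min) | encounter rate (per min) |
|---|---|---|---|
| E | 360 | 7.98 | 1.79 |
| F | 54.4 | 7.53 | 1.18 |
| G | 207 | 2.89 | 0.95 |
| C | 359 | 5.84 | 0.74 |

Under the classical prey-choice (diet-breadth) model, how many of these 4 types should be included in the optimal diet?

2

E/h in descending order: G 71.6, C 61.5, E 45.1, F 7.22 kJ/min. The optimal diet is the largest prefix of this list for which every included type satisfies E_i/h_i > R on the types above it.
Rate on top 1: 52.5. C: 61.5 > 52.5 → include.
Rate on top 2: 57.31. E: 45.1 < 57.31 → exclude; stop.
Optimal diet: G, C — 2 of 4 types.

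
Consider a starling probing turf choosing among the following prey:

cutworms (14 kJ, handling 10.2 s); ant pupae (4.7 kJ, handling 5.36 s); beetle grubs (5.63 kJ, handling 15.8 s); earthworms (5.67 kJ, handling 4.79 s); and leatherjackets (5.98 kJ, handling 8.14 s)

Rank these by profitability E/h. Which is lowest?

In descending order of E/h:
cutworms: 14/10.2 = 1.37 kJ/s
earthworms: 5.67/4.79 = 1.18 kJ/s
ant pupae: 4.7/5.36 = 0.877 kJ/s
leatherjackets: 5.98/8.14 = 0.735 kJ/s
beetle grubs: 5.63/15.8 = 0.356 kJ/s

beetle grubs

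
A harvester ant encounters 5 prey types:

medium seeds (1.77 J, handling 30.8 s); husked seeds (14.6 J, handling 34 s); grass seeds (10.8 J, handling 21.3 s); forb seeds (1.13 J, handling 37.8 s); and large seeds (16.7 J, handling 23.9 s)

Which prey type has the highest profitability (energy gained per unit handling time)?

large seeds

Profitability E/h (J/s): medium seeds = 1.77/30.8 = 0.0575, husked seeds = 14.6/34 = 0.429, grass seeds = 10.8/21.3 = 0.507, forb seeds = 1.13/37.8 = 0.0299, large seeds = 16.7/23.9 = 0.699.
Ranked: large seeds > grass seeds > husked seeds > medium seeds > forb seeds.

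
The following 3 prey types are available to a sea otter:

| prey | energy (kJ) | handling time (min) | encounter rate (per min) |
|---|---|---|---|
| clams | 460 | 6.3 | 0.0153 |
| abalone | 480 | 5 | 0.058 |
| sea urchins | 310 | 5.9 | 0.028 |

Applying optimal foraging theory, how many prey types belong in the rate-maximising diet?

3

Profitabilities (E/h, kJ/min): abalone 96, clams 73, sea urchins 52.5. Add prey in this order while the next type's profitability exceeds the intake rate on those already taken.
Rate on top 1: 21.58. clams: 73 > 21.58 → include.
Rate on top 2: 25.16. sea urchins: 52.5 > 25.16 → include.
Optimal diet: abalone, clams, sea urchins — 3 of 3 types.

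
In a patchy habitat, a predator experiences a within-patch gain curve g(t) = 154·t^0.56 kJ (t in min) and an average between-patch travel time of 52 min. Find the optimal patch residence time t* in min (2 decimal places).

Maximise g(t)/(T+t): set derivative to zero → g'(t)(T+t) = g(t).
g'(t) = 0.56·154·t^-0.44. Setting 0.56·154·t^-0.44 = 154·t^0.56/(52+t) gives 0.56(52+t) = t, so 0.44·t = 0.56×52.
t* = 0.56×52/0.44 = 66.18 min.

66.18 min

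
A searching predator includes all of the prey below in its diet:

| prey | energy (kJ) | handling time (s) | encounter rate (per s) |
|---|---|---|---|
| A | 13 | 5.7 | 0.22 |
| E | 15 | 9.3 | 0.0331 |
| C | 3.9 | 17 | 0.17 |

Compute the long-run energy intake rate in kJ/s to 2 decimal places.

0.74 kJ/s

R = Σλ_iE_i / (1 + Σλ_ih_i)
Numerator: 0.22×13 + 0.0331×15 + 0.17×3.9 = 4.019
Denominator: 1 + 0.22×5.7 + 0.0331×9.3 + 0.17×17 = 5.452
R = 4.019/5.452 = 0.7373 kJ/s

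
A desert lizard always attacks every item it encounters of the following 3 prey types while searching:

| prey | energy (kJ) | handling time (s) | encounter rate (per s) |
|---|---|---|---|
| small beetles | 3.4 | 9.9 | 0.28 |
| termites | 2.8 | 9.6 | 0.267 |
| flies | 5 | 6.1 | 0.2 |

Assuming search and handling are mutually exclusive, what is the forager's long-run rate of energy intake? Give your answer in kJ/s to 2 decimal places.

0.36 kJ/s

R = Σλ_iE_i / (1 + Σλ_ih_i)
Numerator: 0.28×3.4 + 0.267×2.8 + 0.2×5 = 2.7
Denominator: 1 + 0.28×9.9 + 0.267×9.6 + 0.2×6.1 = 7.555
R = 2.7/7.555 = 0.3573 kJ/s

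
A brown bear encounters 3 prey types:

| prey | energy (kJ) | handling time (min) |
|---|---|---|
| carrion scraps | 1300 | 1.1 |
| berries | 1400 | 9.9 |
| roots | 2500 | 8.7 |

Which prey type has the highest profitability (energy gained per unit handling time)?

carrion scraps

Profitability E/h (kJ/min): carrion scraps = 1300/1.1 = 1.18e+03, berries = 1400/9.9 = 141, roots = 2500/8.7 = 287.
Ranked: carrion scraps > roots > berries.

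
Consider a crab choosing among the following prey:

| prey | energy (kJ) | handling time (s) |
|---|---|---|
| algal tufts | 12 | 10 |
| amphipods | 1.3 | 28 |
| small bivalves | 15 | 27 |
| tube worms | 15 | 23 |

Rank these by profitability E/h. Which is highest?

In descending order of E/h:
algal tufts: 12/10 = 1.2 kJ/s
tube worms: 15/23 = 0.652 kJ/s
small bivalves: 15/27 = 0.556 kJ/s
amphipods: 1.3/28 = 0.0464 kJ/s

algal tufts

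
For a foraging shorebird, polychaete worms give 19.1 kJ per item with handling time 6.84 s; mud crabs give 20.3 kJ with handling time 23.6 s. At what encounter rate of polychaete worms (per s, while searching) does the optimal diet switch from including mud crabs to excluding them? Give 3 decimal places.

0.065 per s

At the threshold, the rate on polychaete worms alone equals the profitability of mud crabs: λ·19.1/(1 + λ·6.84) = 20.3/23.6 = 0.8602.
Rearranging, λ(19.1 − 0.8602×6.84) = 0.8602, so λ = 0.8602/13.22 = 0.06508 per s.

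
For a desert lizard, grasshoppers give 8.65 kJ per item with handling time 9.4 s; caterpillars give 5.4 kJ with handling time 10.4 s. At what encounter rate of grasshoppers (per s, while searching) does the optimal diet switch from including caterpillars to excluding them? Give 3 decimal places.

Drop caterpillars once their profitability E₂/h₂ falls below the rate achievable on grasshoppers alone: E₂/h₂ = λE₁/(1 + λh₁).
Solve for λ: λE₁h₂ = E₂(1 + λh₁) → λ(E₁h₂ − E₂h₁) = E₂ → λ = E₂/(E₁h₂ − E₂h₁).
λ = 5.4/(8.65×10.4 − 5.4×9.4) = 5.4/39.2 = 0.1378 per s.

0.138 per s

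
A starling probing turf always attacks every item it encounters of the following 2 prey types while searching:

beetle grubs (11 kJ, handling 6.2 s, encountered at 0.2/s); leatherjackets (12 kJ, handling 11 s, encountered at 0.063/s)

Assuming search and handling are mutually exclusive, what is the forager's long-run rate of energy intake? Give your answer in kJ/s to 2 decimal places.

1.01 kJ/s

R = Σλ_iE_i / (1 + Σλ_ih_i)
Numerator: 0.2×11 + 0.063×12 = 2.956
Denominator: 1 + 0.2×6.2 + 0.063×11 = 2.933
R = 2.956/2.933 = 1.008 kJ/s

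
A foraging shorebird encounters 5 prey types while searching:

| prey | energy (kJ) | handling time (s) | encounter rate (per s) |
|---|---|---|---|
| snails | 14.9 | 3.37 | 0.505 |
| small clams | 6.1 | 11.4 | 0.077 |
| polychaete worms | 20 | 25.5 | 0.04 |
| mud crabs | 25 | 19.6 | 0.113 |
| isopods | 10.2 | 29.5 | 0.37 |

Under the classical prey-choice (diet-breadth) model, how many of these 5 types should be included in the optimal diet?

1

Rank by E/h (kJ/s): snails 4.42, mud crabs 1.28, polychaete worms 0.784, small clams 0.535, isopods 0.346. Include each in turn until the next type's E/h falls below the running intake rate.
Rate on top 1: 2.785. mud crabs: 1.28 < 2.785 → exclude; stop.
Optimal diet: snails — 1 of 5 types.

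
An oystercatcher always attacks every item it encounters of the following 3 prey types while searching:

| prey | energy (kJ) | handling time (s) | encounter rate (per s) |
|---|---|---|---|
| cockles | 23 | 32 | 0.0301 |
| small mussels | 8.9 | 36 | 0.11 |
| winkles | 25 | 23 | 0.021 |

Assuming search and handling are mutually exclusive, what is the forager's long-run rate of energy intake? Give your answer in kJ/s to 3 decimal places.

Energy encountered per unit search time: 0.0301×23 + 0.11×8.9 + 0.021×25 = 2.196 kJ/s.
Handling time per unit search time: 0.0301×32 + 0.11×36 + 0.021×23 = 5.406.
Rate = 2.196/(1 + 5.406) = 0.3428 kJ/s.

0.343 kJ/s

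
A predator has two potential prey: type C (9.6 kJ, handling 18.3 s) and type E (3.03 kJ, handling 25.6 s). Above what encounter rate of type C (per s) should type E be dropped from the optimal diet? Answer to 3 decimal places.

The zero-one rule: include type E iff E₂/h₂ > λE₁/(1+λh₁). Equality gives the switch point.
λE₁h₂ = E₂ + λE₂h₁ ⇒ λ = E₂/(E₁h₂ − E₂h₁) = 3.03/(245.8 − 55.45) = 0.01592 per s.

0.016 per s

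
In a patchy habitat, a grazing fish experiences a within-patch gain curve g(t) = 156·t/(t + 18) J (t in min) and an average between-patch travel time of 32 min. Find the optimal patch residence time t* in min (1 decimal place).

24.0 min

By the marginal value theorem, leave when the instantaneous gain rate g'(t) equals the habitat-wide average g(t)/(T + t).
g'(t) = 156·18/(t + 18)². Setting 156·18/(t+18)² = 156t/[(t+18)(32+t)] gives 18(32+t) = t(t+18), so t² = 18×32 = 576.
t* = √576 = 24 min.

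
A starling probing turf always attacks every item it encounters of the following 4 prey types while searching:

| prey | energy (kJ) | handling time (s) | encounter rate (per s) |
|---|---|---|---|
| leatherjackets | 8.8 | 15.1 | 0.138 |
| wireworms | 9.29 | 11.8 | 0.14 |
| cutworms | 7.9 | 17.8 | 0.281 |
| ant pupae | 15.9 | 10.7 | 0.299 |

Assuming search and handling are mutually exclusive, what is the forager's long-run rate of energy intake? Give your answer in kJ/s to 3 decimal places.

Energy encountered per unit search time: 0.138×8.8 + 0.14×9.29 + 0.281×7.9 + 0.299×15.9 = 9.489 kJ/s.
Handling time per unit search time: 0.138×15.1 + 0.14×11.8 + 0.281×17.8 + 0.299×10.7 = 11.94.
Rate = 9.489/(1 + 11.94) = 0.7335 kJ/s.

0.733 kJ/s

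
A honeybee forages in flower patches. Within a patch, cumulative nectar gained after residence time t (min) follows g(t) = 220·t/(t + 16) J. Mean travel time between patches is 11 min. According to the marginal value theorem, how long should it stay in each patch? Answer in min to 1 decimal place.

Maximise g(t)/(T+t): set derivative to zero → g'(t)(T+t) = g(t).
g'(t) = 220·16/(t + 16)². Setting 220·16/(t+16)² = 220t/[(t+16)(11+t)] gives 16(11+t) = t(t+16), so t² = 16×11 = 176.
t* = √176 = 13.27 min.

13.3 min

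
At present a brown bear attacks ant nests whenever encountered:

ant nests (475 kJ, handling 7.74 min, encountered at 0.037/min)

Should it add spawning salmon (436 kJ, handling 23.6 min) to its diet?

Yes

On ant nests alone, R = ΣλE/(1+Σλh) = 17.57/1.286 = 13.66 kJ/min.
spawning salmon: E/h = 436/23.6 = 18.47 kJ/min.
18.47 > 13.66, so adding spawning salmon raises the average — include it.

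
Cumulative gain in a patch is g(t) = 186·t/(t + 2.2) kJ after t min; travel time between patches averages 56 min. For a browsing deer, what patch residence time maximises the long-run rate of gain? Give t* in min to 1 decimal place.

By the marginal value theorem, leave when the instantaneous gain rate g'(t) equals the habitat-wide average g(t)/(T + t).
g'(t) = 186·2.2/(t + 2.2)². Setting 186·2.2/(t+2.2)² = 186t/[(t+2.2)(56+t)] gives 2.2(56+t) = t(t+2.2), so t² = 2.2×56 = 123.2.
t* = √123.2 = 11.1 min.

11.1 min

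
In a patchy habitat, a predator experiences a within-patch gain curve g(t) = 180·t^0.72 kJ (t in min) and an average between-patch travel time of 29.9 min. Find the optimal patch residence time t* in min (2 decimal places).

76.89 min

By the marginal value theorem, leave when the instantaneous gain rate g'(t) equals the habitat-wide average g(t)/(T + t).
g'(t) = 0.72·180·t^-0.28. Setting 0.72·180·t^-0.28 = 180·t^0.72/(29.9+t) gives 0.72(29.9+t) = t, so 0.28·t = 0.72×29.9.
t* = 0.72×29.9/0.28 = 76.89 min.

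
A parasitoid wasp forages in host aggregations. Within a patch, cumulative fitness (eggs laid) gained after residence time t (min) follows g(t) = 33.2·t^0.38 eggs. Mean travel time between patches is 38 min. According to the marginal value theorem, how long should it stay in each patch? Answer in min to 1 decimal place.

23.3 min

Optimal t* satisfies g'(t*) = g(t*)/(T + t*).
g'(t) = 0.38·33.2·t^-0.62. Setting 0.38·33.2·t^-0.62 = 33.2·t^0.38/(38+t) gives 0.38(38+t) = t, so 0.62·t = 0.38×38.
t* = 0.38×38/0.62 = 23.29 min.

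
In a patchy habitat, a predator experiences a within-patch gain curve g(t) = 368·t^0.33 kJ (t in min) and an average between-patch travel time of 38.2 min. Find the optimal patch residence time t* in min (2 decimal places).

18.81 min

Maximise g(t)/(T+t): set derivative to zero → g'(t)(T+t) = g(t).
g'(t) = 0.33·368·t^-0.67. Setting 0.33·368·t^-0.67 = 368·t^0.33/(38.2+t) gives 0.33(38.2+t) = t, so 0.67·t = 0.33×38.2.
t* = 0.33×38.2/0.67 = 18.81 min.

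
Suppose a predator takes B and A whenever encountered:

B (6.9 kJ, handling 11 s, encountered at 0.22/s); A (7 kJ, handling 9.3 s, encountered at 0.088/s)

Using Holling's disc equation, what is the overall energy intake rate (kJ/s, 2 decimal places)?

R = (0.22×6.9 + 0.088×7) / (1 + 0.22×11 + 0.088×9.3) = 2.134/4.238 = 0.5035 kJ/s.

0.50 kJ/s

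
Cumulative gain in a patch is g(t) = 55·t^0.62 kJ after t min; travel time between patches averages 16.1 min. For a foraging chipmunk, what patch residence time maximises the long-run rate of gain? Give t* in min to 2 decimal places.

26.27 min

Maximise g(t)/(T+t): set derivative to zero → g'(t)(T+t) = g(t).
g'(t) = 0.62·55·t^-0.38. Setting 0.62·55·t^-0.38 = 55·t^0.62/(16.1+t) gives 0.62(16.1+t) = t, so 0.38·t = 0.62×16.1.
t* = 0.62×16.1/0.38 = 26.27 min.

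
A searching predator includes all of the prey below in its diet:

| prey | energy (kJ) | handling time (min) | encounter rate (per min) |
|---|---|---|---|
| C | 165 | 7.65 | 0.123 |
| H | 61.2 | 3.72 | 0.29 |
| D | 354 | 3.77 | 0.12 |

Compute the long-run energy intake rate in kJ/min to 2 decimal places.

23.19 kJ/min

R = (0.123×165 + 0.29×61.2 + 0.12×354) / (1 + 0.123×7.65 + 0.29×3.72 + 0.12×3.77) = 80.52/3.472 = 23.19 kJ/min.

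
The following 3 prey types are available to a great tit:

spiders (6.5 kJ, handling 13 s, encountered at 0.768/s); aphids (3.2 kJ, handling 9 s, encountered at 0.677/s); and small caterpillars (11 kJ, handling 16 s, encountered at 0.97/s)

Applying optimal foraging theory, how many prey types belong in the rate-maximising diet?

E/h in descending order: small caterpillars 0.688, spiders 0.5, aphids 0.356 kJ/s. The optimal diet is the largest prefix of this list for which every included type satisfies E_i/h_i > R on the types above it.
Rate on top 1: 0.6459. spiders: 0.5 < 0.6459 → exclude; stop.
Optimal diet: small caterpillars — 1 of 3 types.

1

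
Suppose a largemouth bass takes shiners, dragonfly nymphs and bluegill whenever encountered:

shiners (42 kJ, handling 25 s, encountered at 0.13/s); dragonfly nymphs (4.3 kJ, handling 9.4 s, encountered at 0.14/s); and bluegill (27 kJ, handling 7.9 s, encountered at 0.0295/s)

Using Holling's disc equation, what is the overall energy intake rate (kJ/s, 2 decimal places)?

R = (0.13×42 + 0.14×4.3 + 0.0295×27) / (1 + 0.13×25 + 0.14×9.4 + 0.0295×7.9) = 6.859/5.799 = 1.183 kJ/s.

1.18 kJ/s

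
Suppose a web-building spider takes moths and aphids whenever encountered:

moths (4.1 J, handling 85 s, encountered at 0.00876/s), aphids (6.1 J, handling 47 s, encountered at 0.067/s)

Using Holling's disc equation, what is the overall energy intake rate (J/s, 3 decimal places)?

0.091 J/s

R = Σλ_iE_i / (1 + Σλ_ih_i)
Numerator: 0.00876×4.1 + 0.067×6.1 = 0.4446
Denominator: 1 + 0.00876×85 + 0.067×47 = 4.894
R = 0.4446/4.894 = 0.09086 J/s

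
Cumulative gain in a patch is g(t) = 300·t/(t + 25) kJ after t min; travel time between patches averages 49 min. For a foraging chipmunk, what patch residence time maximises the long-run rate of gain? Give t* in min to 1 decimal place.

By the marginal value theorem, leave when the instantaneous gain rate g'(t) equals the habitat-wide average g(t)/(T + t).
g'(t) = 300·25/(t + 25)². Setting 300·25/(t+25)² = 300t/[(t+25)(49+t)] gives 25(49+t) = t(t+25), so t² = 25×49 = 1225.
t* = √1225 = 35 min.

35.0 min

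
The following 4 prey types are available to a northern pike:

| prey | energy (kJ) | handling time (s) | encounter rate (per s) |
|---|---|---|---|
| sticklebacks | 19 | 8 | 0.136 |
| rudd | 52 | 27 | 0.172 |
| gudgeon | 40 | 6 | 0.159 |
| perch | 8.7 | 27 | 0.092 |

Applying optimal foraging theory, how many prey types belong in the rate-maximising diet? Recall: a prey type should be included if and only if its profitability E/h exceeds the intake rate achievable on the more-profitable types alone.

Profitabilities (E/h, kJ/s): gudgeon 6.67, sticklebacks 2.38, rudd 1.93, perch 0.322. Add prey in this order while the next type's profitability exceeds the intake rate on those already taken.
Rate on top 1: 3.255. sticklebacks: 2.38 < 3.255 → exclude; stop.
Optimal diet: gudgeon — 1 of 4 types.

1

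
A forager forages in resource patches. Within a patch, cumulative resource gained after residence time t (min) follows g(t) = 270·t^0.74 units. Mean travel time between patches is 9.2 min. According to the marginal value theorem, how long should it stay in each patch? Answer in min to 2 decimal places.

26.18 min

By the marginal value theorem, leave when the instantaneous gain rate g'(t) equals the habitat-wide average g(t)/(T + t).
g'(t) = 0.74·270·t^-0.26. Setting 0.74·270·t^-0.26 = 270·t^0.74/(9.2+t) gives 0.74(9.2+t) = t, so 0.26·t = 0.74×9.2.
t* = 0.74×9.2/0.26 = 26.18 min.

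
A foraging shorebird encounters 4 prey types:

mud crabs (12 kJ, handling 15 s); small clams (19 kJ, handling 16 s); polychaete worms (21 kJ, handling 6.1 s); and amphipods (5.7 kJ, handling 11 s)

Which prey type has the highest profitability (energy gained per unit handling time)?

polychaete worms

In descending order of E/h:
polychaete worms: 21/6.1 = 3.44 kJ/s
small clams: 19/16 = 1.19 kJ/s
mud crabs: 12/15 = 0.8 kJ/s
amphipods: 5.7/11 = 0.518 kJ/s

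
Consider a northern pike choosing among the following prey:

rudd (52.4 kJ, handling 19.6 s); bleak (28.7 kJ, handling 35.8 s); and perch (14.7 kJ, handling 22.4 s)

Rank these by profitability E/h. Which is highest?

rudd

In descending order of E/h:
rudd: 52.4/19.6 = 2.67 kJ/s
bleak: 28.7/35.8 = 0.802 kJ/s
perch: 14.7/22.4 = 0.656 kJ/s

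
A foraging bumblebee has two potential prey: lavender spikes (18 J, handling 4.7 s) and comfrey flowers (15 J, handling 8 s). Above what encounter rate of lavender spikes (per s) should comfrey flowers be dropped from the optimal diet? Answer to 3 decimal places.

Drop comfrey flowers once their profitability E₂/h₂ falls below the rate achievable on lavender spikes alone: E₂/h₂ = λE₁/(1 + λh₁).
Solve for λ: λE₁h₂ = E₂(1 + λh₁) → λ(E₁h₂ − E₂h₁) = E₂ → λ = E₂/(E₁h₂ − E₂h₁).
λ = 15/(18×8 − 15×4.7) = 15/73.5 = 0.2041 per s.

0.204 per s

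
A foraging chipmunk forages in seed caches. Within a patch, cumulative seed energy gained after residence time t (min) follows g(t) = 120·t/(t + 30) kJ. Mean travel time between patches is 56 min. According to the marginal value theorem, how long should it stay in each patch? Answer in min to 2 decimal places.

40.99 min

Maximise g(t)/(T+t): set derivative to zero → g'(t)(T+t) = g(t).
g'(t) = 120·30/(t + 30)². Setting 120·30/(t+30)² = 120t/[(t+30)(56+t)] gives 30(56+t) = t(t+30), so t² = 30×56 = 1680.
t* = √1680 = 40.99 min.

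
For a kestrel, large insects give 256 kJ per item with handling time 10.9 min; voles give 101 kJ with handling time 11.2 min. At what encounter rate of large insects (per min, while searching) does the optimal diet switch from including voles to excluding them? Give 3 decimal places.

0.057 per min

Drop voles once their profitability E₂/h₂ falls below the rate achievable on large insects alone: E₂/h₂ = λE₁/(1 + λh₁).
Solve for λ: λE₁h₂ = E₂(1 + λh₁) → λ(E₁h₂ − E₂h₁) = E₂ → λ = E₂/(E₁h₂ − E₂h₁).
λ = 101/(256×11.2 − 101×10.9) = 101/1766 = 0.05718 per min.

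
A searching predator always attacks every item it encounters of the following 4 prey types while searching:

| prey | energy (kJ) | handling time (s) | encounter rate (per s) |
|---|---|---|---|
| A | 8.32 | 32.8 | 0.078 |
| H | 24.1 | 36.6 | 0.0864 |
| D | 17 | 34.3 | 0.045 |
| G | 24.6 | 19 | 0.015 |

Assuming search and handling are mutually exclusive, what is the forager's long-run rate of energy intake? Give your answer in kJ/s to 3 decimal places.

0.452 kJ/s

Energy encountered per unit search time: 0.078×8.32 + 0.0864×24.1 + 0.045×17 + 0.015×24.6 = 3.865 kJ/s.
Handling time per unit search time: 0.078×32.8 + 0.0864×36.6 + 0.045×34.3 + 0.015×19 = 7.549.
Rate = 3.865/(1 + 7.549) = 0.4521 kJ/s.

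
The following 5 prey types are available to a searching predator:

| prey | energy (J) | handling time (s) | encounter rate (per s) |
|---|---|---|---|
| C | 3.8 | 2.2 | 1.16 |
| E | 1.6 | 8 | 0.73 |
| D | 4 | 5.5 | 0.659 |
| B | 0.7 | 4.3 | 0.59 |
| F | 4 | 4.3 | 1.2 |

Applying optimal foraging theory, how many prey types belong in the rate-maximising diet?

1

Profitabilities (E/h, J/s): C 1.73, F 0.93, D 0.727, E 0.2, B 0.163. Add prey in this order while the next type's profitability exceeds the intake rate on those already taken.
Rate on top 1: 1.241. F: 0.93 < 1.241 → exclude; stop.
Optimal diet: C — 1 of 5 types.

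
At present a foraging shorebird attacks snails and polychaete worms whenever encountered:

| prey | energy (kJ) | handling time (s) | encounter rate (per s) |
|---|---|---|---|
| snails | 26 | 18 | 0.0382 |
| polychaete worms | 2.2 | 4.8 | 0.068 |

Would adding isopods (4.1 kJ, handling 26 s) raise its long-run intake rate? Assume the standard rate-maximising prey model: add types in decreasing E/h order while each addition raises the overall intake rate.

No

Intake rate on the current diet: R = (0.0382×26 + 0.068×2.2) / (1 + 0.0382×18 + 0.068×4.8) = 1.143/2.014 = 0.5674 kJ/s.
Profitability of isopods: 4.1/26 = 0.1577 kJ/s.
0.1577 < 0.5674, so adding isopods would lower the average — exclude it.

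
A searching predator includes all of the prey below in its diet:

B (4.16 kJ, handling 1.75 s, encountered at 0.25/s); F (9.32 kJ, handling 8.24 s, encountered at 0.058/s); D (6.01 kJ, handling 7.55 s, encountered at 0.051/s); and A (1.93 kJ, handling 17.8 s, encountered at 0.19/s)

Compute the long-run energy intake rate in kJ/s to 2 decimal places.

R = (0.25×4.16 + 0.058×9.32 + 0.051×6.01 + 0.19×1.93) / (1 + 0.25×1.75 + 0.058×8.24 + 0.051×7.55 + 0.19×17.8) = 2.254/5.682 = 0.3966 kJ/s.

0.40 kJ/s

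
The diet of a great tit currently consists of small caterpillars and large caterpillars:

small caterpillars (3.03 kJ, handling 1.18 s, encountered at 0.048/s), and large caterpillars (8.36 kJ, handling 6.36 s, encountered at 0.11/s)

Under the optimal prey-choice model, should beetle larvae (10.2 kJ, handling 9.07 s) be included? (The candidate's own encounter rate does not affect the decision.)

Yes

Intake rate on the current diet: R = (0.048×3.03 + 0.11×8.36) / (1 + 0.048×1.18 + 0.11×6.36) = 1.065/1.756 = 0.6064 kJ/s.
Profitability of beetle larvae: 10.2/9.07 = 1.125 kJ/s.
1.125 > 0.6064, so adding beetle larvae raises the average — include it.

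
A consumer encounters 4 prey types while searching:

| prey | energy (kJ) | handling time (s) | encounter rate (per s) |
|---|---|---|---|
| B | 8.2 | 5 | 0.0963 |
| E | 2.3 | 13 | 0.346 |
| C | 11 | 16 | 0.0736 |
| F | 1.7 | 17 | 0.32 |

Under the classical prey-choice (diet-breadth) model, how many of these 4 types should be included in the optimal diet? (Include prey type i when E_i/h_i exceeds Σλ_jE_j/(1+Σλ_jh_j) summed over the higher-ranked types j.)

2

E/h in descending order: B 1.64, C 0.688, E 0.177, F 0.1 kJ/s. The optimal diet is the largest prefix of this list for which every included type satisfies E_i/h_i > R on the types above it.
Rate on top 1: 0.533. C: 0.688 > 0.533 → include.
Rate on top 2: 0.6014. E: 0.177 < 0.6014 → exclude; stop.
Optimal diet: B, C — 2 of 4 types.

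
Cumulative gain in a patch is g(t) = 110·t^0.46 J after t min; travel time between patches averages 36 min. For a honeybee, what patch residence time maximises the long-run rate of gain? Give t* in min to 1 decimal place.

30.7 min

By the marginal value theorem, leave when the instantaneous gain rate g'(t) equals the habitat-wide average g(t)/(T + t).
g'(t) = 0.46·110·t^-0.54. Setting 0.46·110·t^-0.54 = 110·t^0.46/(36+t) gives 0.46(36+t) = t, so 0.54·t = 0.46×36.
t* = 0.46×36/0.54 = 30.67 min.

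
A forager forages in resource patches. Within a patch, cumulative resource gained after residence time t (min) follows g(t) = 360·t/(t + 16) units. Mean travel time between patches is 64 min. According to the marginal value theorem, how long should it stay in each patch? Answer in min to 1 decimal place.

Optimal t* satisfies g'(t*) = g(t*)/(T + t*).
g'(t) = 360·16/(t + 16)². Setting 360·16/(t+16)² = 360t/[(t+16)(64+t)] gives 16(64+t) = t(t+16), so t² = 16×64 = 1024.
t* = √1024 = 32 min.

32.0 min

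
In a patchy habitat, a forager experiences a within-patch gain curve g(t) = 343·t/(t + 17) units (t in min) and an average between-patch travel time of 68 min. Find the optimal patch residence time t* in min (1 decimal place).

34.0 min

Maximise g(t)/(T+t): set derivative to zero → g'(t)(T+t) = g(t).
g'(t) = 343·17/(t + 17)². Setting 343·17/(t+17)² = 343t/[(t+17)(68+t)] gives 17(68+t) = t(t+17), so t² = 17×68 = 1156.
t* = √1156 = 34 min.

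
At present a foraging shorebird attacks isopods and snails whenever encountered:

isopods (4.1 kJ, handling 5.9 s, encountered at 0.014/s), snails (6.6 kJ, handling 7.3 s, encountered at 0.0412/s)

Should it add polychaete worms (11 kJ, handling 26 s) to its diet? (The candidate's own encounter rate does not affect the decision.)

Yes

Intake rate on the current diet: R = (0.014×4.1 + 0.0412×6.6) / (1 + 0.014×5.9 + 0.0412×7.3) = 0.3293/1.383 = 0.2381 kJ/s.
polychaete worms: E/h = 11/26 = 0.4231 kJ/s.
Since 0.4231 > R, including polychaete worms increases the long-run rate.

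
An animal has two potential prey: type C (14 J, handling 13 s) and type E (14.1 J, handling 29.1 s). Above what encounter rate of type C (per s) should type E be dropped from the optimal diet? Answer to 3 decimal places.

0.063 per s

At the threshold, the rate on type C alone equals the profitability of type E: λ·14/(1 + λ·13) = 14.1/29.1 = 0.4845.
Rearranging, λ(14 − 0.4845×13) = 0.4845, so λ = 0.4845/7.701 = 0.06292 per s.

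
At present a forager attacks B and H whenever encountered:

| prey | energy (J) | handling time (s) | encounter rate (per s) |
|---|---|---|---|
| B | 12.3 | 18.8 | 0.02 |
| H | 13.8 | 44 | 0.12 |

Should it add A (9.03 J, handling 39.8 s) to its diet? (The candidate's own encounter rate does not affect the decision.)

No

On B and H alone, R = ΣλE/(1+Σλh) = 1.902/6.656 = 0.2858 J/s.
Profitability of A: 9.03/39.8 = 0.2269 J/s.
Since 0.2269 < R, time spent handling A is better spent searching.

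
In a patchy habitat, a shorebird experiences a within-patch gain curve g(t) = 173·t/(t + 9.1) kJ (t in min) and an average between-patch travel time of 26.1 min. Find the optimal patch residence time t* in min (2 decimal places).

15.41 min

Optimal t* satisfies g'(t*) = g(t*)/(T + t*).
g'(t) = 173·9.1/(t + 9.1)². Setting 173·9.1/(t+9.1)² = 173t/[(t+9.1)(26.1+t)] gives 9.1(26.1+t) = t(t+9.1), so t² = 9.1×26.1 = 237.5.
t* = √237.5 = 15.41 min.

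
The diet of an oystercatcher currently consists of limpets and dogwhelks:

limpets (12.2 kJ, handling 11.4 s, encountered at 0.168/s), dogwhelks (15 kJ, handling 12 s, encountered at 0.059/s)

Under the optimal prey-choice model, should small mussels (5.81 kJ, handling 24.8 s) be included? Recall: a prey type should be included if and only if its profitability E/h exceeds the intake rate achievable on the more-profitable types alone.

No

Intake rate on the current diet: R = (0.168×12.2 + 0.059×15) / (1 + 0.168×11.4 + 0.059×12) = 2.935/3.623 = 0.8099 kJ/s.
Profitability of small mussels: 5.81/24.8 = 0.2343 kJ/s.
0.2343 < 0.8099, so adding small mussels would lower the average — exclude it.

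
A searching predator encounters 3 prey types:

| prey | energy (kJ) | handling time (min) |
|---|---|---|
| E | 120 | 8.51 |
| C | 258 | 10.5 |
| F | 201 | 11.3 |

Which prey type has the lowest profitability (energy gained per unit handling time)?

Profitability E/h (kJ/min): E = 120/8.51 = 14.1, C = 258/10.5 = 24.6, F = 201/11.3 = 17.8.
Ranked: C > F > E.

E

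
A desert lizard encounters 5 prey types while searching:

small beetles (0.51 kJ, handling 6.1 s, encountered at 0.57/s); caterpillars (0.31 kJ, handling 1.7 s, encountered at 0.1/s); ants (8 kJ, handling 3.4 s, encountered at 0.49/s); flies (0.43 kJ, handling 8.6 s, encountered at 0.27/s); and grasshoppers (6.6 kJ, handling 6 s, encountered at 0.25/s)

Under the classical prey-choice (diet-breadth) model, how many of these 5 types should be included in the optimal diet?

Rank by E/h (kJ/s): ants 2.35, grasshoppers 1.1, caterpillars 0.182, small beetles 0.0836, flies 0.05. Include each in turn until the next type's E/h falls below the running intake rate.
Rate on top 1: 1.47. grasshoppers: 1.1 < 1.47 → exclude; stop.
Optimal diet: ants — 1 of 5 types.

1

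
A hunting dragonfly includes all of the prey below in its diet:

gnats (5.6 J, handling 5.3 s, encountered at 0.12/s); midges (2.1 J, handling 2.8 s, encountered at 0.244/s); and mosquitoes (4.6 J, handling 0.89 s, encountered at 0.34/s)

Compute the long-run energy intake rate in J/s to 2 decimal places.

R = Σλ_iE_i / (1 + Σλ_ih_i)
Numerator: 0.12×5.6 + 0.244×2.1 + 0.34×4.6 = 2.748
Denominator: 1 + 0.12×5.3 + 0.244×2.8 + 0.34×0.89 = 2.622
R = 2.748/2.622 = 1.048 J/s

1.05 J/s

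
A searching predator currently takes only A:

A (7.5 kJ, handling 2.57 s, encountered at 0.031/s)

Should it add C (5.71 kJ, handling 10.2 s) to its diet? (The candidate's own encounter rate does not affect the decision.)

Yes

Current rate: (0.031×7.5)/(1 + 0.031×2.57) = 0.2153 kJ/s.
Profitability of C: 5.71/10.2 = 0.5598 kJ/s.
0.5598 > 0.2153, so adding C raises the average — include it.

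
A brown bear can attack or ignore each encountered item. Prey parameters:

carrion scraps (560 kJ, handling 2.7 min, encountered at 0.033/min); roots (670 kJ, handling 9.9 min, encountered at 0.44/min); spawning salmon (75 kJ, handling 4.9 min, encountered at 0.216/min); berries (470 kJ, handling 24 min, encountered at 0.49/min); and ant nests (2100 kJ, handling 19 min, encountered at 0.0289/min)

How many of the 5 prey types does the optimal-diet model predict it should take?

3

E/h in descending order: carrion scraps 207, ant nests 111, roots 67.7, berries 19.6, spawning salmon 15.3 kJ/min. The optimal diet is the largest prefix of this list for which every included type satisfies E_i/h_i > R on the types above it.
Rate on top 1: 16.97. ant nests: 111 > 16.97 → include.
Rate on top 2: 48.33. roots: 67.7 > 48.33 → include.
Rate on top 3: 62.39. berries: 19.6 < 62.39 → exclude; stop.
Optimal diet: carrion scraps, ant nests, roots — 3 of 5 types.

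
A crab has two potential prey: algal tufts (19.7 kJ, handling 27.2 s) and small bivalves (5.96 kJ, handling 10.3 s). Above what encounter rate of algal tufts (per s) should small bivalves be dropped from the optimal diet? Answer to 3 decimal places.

At the threshold, the rate on algal tufts alone equals the profitability of small bivalves: λ·19.7/(1 + λ·27.2) = 5.96/10.3 = 0.5786.
Rearranging, λ(19.7 − 0.5786×27.2) = 0.5786, so λ = 0.5786/3.961 = 0.1461 per s.

0.146 per s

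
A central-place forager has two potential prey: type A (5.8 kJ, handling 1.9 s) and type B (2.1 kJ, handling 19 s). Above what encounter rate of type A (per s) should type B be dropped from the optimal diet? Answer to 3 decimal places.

At the threshold, the rate on type A alone equals the profitability of type B: λ·5.8/(1 + λ·1.9) = 2.1/19 = 0.1105.
Rearranging, λ(5.8 − 0.1105×1.9) = 0.1105, so λ = 0.1105/5.59 = 0.01977 per s.

0.020 per s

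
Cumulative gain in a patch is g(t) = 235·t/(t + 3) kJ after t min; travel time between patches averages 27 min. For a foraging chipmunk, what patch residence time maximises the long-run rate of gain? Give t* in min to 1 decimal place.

By the marginal value theorem, leave when the instantaneous gain rate g'(t) equals the habitat-wide average g(t)/(T + t).
g'(t) = 235·3/(t + 3)². Setting 235·3/(t+3)² = 235t/[(t+3)(27+t)] gives 3(27+t) = t(t+3), so t² = 3×27 = 81.
t* = √81 = 9 min.

9.0 min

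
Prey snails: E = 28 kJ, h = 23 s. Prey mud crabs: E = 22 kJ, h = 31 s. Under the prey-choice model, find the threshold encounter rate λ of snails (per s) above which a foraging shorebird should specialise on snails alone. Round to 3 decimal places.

The zero-one rule: include mud crabs iff E₂/h₂ > λE₁/(1+λh₁). Equality gives the switch point.
λE₁h₂ = E₂ + λE₂h₁ ⇒ λ = E₂/(E₁h₂ − E₂h₁) = 22/(868 − 506) = 0.06077 per s.

0.061 per s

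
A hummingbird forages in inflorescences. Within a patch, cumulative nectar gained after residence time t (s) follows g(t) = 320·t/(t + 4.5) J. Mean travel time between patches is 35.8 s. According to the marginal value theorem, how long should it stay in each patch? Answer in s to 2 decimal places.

By the marginal value theorem, leave when the instantaneous gain rate g'(t) equals the habitat-wide average g(t)/(T + t).
g'(t) = 320·4.5/(t + 4.5)². Setting 320·4.5/(t+4.5)² = 320t/[(t+4.5)(35.8+t)] gives 4.5(35.8+t) = t(t+4.5), so t² = 4.5×35.8 = 161.1.
t* = √161.1 = 12.69 s.

12.69 s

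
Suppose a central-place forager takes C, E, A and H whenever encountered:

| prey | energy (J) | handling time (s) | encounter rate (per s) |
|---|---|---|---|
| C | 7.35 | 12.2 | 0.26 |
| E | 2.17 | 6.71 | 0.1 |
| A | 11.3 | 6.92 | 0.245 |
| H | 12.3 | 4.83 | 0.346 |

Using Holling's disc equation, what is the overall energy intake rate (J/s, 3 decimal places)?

1.115 J/s

Energy encountered per unit search time: 0.26×7.35 + 0.1×2.17 + 0.245×11.3 + 0.346×12.3 = 9.152 J/s.
Handling time per unit search time: 0.26×12.2 + 0.1×6.71 + 0.245×6.92 + 0.346×4.83 = 7.21.
Rate = 9.152/(1 + 7.21) = 1.115 J/s.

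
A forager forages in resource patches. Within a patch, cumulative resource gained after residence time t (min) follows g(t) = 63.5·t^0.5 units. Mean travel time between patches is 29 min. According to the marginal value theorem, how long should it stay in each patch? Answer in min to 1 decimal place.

29.0 min

By the marginal value theorem, leave when the instantaneous gain rate g'(t) equals the habitat-wide average g(t)/(T + t).
g'(t) = 0.5·63.5·t^-0.5. Setting 0.5·63.5·t^-0.5 = 63.5·t^0.5/(29+t) gives 0.5(29+t) = t, so 0.50·t = 0.5×29.
t* = 0.5×29/0.50 = 29 min.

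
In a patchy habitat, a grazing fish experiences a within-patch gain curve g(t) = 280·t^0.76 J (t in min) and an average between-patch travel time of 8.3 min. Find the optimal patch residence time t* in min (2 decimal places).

Optimal t* satisfies g'(t*) = g(t*)/(T + t*).
g'(t) = 0.76·280·t^-0.24. Setting 0.76·280·t^-0.24 = 280·t^0.76/(8.3+t) gives 0.76(8.3+t) = t, so 0.24·t = 0.76×8.3.
t* = 0.76×8.3/0.24 = 26.28 min.

26.28 min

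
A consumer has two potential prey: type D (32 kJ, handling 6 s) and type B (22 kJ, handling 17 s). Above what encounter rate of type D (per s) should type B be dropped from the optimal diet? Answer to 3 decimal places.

Drop type B once their profitability E₂/h₂ falls below the rate achievable on type D alone: E₂/h₂ = λE₁/(1 + λh₁).
Solve for λ: λE₁h₂ = E₂(1 + λh₁) → λ(E₁h₂ − E₂h₁) = E₂ → λ = E₂/(E₁h₂ − E₂h₁).
λ = 22/(32×17 − 22×6) = 22/412 = 0.0534 per s.

0.053 per s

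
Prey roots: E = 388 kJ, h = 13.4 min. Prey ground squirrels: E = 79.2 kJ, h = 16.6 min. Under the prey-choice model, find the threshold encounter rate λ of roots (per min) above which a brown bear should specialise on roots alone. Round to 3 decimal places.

0.015 per min

Drop ground squirrels once their profitability E₂/h₂ falls below the rate achievable on roots alone: E₂/h₂ = λE₁/(1 + λh₁).
Solve for λ: λE₁h₂ = E₂(1 + λh₁) → λ(E₁h₂ − E₂h₁) = E₂ → λ = E₂/(E₁h₂ − E₂h₁).
λ = 79.2/(388×16.6 − 79.2×13.4) = 79.2/5380 = 0.01472 per min.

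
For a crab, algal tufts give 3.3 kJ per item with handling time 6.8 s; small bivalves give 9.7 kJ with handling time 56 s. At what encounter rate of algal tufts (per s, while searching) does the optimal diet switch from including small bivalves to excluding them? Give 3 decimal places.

Drop small bivalves once their profitability E₂/h₂ falls below the rate achievable on algal tufts alone: E₂/h₂ = λE₁/(1 + λh₁).
Solve for λ: λE₁h₂ = E₂(1 + λh₁) → λ(E₁h₂ − E₂h₁) = E₂ → λ = E₂/(E₁h₂ − E₂h₁).
λ = 9.7/(3.3×56 − 9.7×6.8) = 9.7/118.8 = 0.08162 per s.

0.082 per s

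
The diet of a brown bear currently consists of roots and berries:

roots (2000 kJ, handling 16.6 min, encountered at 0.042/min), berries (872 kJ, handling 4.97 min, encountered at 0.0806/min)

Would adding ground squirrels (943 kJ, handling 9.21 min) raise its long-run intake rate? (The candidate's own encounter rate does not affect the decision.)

Yes

Current rate: (0.042×2000 + 0.0806×872)/(1 + 0.042×16.6 + 0.0806×4.97) = 73.55 kJ/min.
Profitability of ground squirrels: 943/9.21 = 102.4 kJ/min.
Since 102.4 > R, including ground squirrels increases the long-run rate.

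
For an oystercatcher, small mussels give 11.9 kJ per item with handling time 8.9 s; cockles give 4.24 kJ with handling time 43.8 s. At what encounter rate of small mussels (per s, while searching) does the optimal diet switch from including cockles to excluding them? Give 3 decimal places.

The zero-one rule: include cockles iff E₂/h₂ > λE₁/(1+λh₁). Equality gives the switch point.
λE₁h₂ = E₂ + λE₂h₁ ⇒ λ = E₂/(E₁h₂ − E₂h₁) = 4.24/(521.2 − 37.74) = 0.00877 per s.

0.009 per s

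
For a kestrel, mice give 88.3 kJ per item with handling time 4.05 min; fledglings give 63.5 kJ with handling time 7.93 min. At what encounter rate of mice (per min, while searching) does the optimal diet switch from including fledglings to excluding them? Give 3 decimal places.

The zero-one rule: include fledglings iff E₂/h₂ > λE₁/(1+λh₁). Equality gives the switch point.
λE₁h₂ = E₂ + λE₂h₁ ⇒ λ = E₂/(E₁h₂ − E₂h₁) = 63.5/(700.2 − 257.2) = 0.1433 per min.

0.143 per min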